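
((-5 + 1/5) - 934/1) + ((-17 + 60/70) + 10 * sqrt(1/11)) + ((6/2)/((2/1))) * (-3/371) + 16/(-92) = -81501149/85330 + 10 * sqrt(11)/11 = -952.11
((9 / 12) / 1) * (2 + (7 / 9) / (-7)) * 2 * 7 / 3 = 119 / 18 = 6.61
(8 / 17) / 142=4 / 1207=0.00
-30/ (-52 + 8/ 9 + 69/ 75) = 6750/ 11293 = 0.60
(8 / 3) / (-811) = -8 / 2433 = -0.00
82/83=0.99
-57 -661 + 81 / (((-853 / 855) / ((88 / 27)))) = -838174 / 853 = -982.62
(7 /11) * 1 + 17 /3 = 208 /33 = 6.30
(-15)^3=-3375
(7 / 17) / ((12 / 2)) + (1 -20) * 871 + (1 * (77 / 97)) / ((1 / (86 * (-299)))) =-365692883 / 9894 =-36961.08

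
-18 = -18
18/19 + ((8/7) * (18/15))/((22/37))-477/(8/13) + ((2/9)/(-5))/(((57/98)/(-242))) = -753.38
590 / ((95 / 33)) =3894 / 19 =204.95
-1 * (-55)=55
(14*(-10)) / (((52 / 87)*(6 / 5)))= -5075 / 26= -195.19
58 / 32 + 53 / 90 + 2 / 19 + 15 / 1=239491 / 13680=17.51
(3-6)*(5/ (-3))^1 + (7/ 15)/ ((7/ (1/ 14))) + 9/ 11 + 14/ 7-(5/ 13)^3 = 39413237/ 5075070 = 7.77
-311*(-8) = 2488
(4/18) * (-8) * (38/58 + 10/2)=-2624/261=-10.05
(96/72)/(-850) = -2/1275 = -0.00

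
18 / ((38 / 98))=882 / 19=46.42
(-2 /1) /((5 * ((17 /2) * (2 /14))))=-28 /85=-0.33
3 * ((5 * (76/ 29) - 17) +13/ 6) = -301/ 58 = -5.19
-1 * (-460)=460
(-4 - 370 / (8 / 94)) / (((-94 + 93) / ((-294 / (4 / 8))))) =-2558682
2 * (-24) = -48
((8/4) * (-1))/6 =-1/3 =-0.33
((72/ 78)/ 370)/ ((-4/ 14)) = -21/ 2405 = -0.01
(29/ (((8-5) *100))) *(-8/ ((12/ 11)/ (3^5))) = -8613/ 50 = -172.26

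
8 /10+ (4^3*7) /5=452 /5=90.40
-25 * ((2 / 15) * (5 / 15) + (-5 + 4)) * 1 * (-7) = -1505 / 9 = -167.22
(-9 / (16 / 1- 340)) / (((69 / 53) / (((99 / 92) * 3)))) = 583 / 8464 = 0.07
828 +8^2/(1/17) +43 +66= 2025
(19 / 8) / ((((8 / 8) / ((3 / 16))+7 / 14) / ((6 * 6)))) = 513 / 35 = 14.66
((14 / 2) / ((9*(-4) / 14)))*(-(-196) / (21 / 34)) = -23324 / 27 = -863.85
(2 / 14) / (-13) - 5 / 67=-522 / 6097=-0.09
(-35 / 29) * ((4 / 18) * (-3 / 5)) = 14 / 87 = 0.16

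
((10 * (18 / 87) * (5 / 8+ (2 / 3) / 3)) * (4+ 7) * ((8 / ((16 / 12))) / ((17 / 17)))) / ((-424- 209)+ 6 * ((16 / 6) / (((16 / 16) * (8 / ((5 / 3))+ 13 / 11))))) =-0.18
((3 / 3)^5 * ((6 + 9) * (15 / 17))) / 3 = 75 / 17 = 4.41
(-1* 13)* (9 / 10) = -11.70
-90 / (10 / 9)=-81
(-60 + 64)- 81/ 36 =7/ 4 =1.75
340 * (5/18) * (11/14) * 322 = 215050/9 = 23894.44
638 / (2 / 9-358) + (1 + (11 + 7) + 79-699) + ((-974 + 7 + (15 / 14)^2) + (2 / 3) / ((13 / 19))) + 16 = -1364003041 / 879060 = -1551.66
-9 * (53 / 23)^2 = -25281 / 529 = -47.79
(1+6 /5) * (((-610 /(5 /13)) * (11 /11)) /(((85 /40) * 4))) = -34892 /85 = -410.49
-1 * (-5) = 5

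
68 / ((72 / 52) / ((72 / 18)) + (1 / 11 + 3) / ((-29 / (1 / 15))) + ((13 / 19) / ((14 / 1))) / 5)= 33093060 / 169759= 194.94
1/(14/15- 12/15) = 15/2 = 7.50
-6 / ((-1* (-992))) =-3 / 496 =-0.01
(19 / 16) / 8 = 19 / 128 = 0.15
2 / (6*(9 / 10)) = 10 / 27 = 0.37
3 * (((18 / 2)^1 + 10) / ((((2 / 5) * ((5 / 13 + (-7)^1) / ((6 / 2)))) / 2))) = -11115 / 86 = -129.24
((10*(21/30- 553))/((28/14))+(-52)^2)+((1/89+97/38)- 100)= -261997/1691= -154.94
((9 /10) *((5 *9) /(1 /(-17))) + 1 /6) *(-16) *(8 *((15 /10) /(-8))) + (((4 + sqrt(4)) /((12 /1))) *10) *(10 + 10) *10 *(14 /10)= -15120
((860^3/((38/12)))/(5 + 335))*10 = 1908168000/323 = 5907640.87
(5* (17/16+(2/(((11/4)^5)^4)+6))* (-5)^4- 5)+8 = 237597134070268178907144773/10763999918920960147216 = 22073.31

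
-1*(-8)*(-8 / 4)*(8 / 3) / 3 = -128 / 9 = -14.22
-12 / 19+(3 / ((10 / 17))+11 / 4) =2743 / 380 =7.22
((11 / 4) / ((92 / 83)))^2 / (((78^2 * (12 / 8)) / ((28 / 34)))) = 5834983 / 10504975104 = 0.00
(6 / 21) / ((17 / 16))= 32 / 119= 0.27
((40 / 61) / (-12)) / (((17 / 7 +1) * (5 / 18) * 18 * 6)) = -7 / 13176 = -0.00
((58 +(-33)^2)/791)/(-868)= -37/22148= -0.00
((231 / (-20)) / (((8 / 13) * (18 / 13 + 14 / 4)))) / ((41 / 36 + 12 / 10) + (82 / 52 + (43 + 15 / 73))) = -333432099 / 4089023572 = -0.08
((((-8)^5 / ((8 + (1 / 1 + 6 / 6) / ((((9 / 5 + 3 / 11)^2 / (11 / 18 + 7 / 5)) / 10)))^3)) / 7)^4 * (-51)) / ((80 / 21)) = -17645655062525799545095218644469411704925519599408905426809742135911260356608 / 2059740530578625735466913193760547521714083615776179146462541182171294758115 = -8.57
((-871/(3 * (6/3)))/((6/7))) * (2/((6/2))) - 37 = -8095/54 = -149.91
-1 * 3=-3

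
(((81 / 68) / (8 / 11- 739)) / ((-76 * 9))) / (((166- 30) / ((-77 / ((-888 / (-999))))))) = -22869 / 15220876288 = -0.00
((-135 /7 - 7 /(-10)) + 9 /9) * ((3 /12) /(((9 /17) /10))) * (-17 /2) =355759 /504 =705.87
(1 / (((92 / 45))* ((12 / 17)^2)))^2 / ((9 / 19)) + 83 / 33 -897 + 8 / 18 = -191345654615 / 214511616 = -892.01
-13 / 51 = -0.25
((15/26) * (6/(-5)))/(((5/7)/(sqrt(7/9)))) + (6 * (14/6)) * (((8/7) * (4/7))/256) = 1/28 - 21 * sqrt(7)/65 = -0.82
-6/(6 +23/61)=-366/389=-0.94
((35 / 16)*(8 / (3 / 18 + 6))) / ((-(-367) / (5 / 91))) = 75 / 176527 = 0.00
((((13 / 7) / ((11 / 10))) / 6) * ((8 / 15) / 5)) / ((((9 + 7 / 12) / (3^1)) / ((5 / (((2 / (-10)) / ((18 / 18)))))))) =-416 / 1771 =-0.23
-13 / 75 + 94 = 7037 / 75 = 93.83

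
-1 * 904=-904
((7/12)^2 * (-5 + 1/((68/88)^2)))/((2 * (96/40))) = -235445/998784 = -0.24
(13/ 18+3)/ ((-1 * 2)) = -67/ 36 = -1.86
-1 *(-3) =3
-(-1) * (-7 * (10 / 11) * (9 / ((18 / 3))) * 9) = -945 / 11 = -85.91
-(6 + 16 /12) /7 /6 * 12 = -44 /21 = -2.10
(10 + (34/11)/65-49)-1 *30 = -49301/715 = -68.95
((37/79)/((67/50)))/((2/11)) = 10175/5293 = 1.92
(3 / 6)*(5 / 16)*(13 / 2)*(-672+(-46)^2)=23465 / 16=1466.56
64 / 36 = 16 / 9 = 1.78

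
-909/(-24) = 303/8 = 37.88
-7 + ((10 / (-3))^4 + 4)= 9757 / 81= 120.46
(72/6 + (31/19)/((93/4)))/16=43/57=0.75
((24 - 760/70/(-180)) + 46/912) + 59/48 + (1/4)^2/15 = 242695/9576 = 25.34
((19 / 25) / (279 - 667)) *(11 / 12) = -209 / 116400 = -0.00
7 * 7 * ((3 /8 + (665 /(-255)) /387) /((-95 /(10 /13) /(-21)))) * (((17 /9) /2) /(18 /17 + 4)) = 339055157 /591887088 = 0.57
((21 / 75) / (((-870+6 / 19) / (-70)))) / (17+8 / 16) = 133 / 103275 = 0.00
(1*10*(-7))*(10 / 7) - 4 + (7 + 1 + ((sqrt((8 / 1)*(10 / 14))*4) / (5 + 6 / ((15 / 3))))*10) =-96 + 400*sqrt(70) / 217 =-80.58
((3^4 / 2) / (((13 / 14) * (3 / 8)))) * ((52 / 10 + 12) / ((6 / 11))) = 238392 / 65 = 3667.57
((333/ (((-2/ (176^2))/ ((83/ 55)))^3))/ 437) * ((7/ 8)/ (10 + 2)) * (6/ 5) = -851340076462.30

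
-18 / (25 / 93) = -1674 / 25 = -66.96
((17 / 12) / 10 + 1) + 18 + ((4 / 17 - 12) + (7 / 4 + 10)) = 39019 / 2040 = 19.13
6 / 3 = 2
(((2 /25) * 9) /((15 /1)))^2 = 36 /15625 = 0.00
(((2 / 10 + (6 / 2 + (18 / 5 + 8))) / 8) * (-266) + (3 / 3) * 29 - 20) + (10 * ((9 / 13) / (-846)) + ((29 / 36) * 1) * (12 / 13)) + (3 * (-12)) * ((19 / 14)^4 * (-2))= -5239748629 / 22005165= -238.11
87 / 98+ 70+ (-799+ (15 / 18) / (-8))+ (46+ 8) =-1585757 / 2352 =-674.22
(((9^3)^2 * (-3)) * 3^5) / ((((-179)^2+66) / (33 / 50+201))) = -3906360790587 / 1605350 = -2433339.02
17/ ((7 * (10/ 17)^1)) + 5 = 639/ 70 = 9.13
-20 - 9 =-29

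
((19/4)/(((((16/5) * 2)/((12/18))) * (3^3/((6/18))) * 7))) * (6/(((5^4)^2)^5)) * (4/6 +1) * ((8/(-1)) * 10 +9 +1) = -19/282889232039451599121093750000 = -0.00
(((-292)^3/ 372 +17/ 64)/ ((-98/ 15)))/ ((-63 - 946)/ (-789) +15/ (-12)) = 1571497957515/ 4423328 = 355275.02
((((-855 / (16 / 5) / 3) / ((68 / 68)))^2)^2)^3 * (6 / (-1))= -210329227549452722311198711395263671875 / 140737488355328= -1494479047532967700186637.00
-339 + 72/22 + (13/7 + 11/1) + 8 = -24245/77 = -314.87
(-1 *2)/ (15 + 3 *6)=-2/ 33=-0.06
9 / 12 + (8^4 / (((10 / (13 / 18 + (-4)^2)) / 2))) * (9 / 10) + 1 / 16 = 4931909 / 400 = 12329.77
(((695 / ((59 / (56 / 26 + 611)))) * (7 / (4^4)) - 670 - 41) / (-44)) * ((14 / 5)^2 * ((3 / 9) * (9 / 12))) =4940540493 / 215987200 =22.87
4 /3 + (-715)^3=-1096577621 /3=-365525873.67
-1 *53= -53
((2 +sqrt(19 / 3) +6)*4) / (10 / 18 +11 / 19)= 114*sqrt(57) / 97 +2736 / 97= 37.08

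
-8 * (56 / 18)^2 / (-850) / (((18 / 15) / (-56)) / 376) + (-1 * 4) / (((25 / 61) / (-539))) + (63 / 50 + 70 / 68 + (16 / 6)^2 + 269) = 81393074 / 20655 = 3940.60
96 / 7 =13.71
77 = 77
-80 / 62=-40 / 31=-1.29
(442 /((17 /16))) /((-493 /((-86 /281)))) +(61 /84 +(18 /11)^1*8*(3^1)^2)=15207269179 /128004492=118.80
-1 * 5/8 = -5/8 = -0.62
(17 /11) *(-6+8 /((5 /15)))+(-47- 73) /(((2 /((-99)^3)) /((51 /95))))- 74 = 6532043216 /209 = 31253795.29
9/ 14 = 0.64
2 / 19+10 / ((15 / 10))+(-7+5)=4.77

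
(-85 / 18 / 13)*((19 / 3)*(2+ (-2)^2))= -1615 / 117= -13.80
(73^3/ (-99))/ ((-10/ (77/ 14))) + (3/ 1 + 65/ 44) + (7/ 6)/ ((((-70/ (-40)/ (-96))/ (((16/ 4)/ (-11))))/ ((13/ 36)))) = 1076173/ 495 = 2174.09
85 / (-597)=-85 / 597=-0.14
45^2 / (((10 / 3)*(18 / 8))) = 270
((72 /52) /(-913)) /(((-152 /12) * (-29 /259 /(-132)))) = 83916 /594529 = 0.14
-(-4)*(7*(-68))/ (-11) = 1904/ 11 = 173.09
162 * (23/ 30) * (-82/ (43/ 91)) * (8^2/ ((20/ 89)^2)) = -146820550968/ 5375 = -27315451.34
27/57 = 9/19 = 0.47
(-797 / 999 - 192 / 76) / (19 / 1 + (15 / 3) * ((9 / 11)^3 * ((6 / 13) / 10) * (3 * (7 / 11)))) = -12009060635 / 69513243174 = -0.17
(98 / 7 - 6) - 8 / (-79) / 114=36028 / 4503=8.00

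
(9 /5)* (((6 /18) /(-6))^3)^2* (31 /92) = 31 /1738402560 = 0.00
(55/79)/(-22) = -5/158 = -0.03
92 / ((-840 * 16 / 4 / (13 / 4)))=-299 / 3360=-0.09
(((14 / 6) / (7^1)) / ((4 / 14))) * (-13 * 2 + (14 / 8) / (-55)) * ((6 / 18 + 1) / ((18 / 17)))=-227171 / 5940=-38.24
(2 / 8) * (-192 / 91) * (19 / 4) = -228 / 91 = -2.51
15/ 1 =15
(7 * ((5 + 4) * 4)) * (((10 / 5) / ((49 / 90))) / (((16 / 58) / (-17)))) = -399330 / 7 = -57047.14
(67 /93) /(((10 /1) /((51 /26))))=1139 /8060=0.14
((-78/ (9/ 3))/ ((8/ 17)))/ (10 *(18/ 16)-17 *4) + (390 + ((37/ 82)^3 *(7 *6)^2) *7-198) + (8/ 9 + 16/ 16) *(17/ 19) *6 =1337.50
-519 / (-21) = 173 / 7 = 24.71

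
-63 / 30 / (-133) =3 / 190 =0.02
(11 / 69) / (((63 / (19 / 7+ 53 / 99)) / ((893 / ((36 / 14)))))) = 1005518 / 352107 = 2.86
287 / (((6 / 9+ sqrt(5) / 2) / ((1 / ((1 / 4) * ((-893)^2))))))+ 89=20664 * sqrt(5) / 23126021+ 2058188317 / 23126021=89.00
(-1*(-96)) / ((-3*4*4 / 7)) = -14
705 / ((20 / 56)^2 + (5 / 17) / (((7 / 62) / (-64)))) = -469812 / 111019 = -4.23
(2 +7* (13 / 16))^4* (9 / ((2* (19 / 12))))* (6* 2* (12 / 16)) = 55619453763 / 622592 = 89335.32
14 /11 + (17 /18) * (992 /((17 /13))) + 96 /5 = 364774 /495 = 736.92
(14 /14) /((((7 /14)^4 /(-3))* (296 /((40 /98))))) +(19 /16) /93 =-144113 /2697744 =-0.05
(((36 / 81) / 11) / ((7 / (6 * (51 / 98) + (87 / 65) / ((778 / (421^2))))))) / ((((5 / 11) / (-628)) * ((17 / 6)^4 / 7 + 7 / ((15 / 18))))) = -138056311412352 / 989473378985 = -139.53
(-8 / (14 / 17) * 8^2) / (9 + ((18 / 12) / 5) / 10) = -435200 / 6321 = -68.85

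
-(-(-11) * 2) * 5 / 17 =-110 / 17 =-6.47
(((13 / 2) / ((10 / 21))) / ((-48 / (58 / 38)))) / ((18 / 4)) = -2639 / 27360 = -0.10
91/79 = 1.15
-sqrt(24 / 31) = -2*sqrt(186) / 31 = -0.88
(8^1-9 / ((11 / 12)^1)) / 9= -20 / 99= -0.20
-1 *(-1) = 1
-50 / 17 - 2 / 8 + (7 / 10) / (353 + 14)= -397957 / 124780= -3.19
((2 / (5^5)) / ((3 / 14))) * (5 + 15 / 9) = 112 / 5625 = 0.02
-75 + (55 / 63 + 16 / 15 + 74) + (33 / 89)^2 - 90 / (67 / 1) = -44487733 / 167172705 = -0.27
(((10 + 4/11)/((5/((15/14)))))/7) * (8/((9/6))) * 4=3648/539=6.77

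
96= 96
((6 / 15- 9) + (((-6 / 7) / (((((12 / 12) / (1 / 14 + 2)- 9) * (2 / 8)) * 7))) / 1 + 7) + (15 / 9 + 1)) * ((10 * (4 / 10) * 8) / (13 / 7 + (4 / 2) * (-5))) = -6530816 / 1478295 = -4.42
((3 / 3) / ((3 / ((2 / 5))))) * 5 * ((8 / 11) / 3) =0.16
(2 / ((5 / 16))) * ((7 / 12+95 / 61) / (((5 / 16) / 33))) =2206336 / 1525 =1446.78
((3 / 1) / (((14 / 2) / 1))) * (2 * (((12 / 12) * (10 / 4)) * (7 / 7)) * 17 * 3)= 765 / 7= 109.29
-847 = -847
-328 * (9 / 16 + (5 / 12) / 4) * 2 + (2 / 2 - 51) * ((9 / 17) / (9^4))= -5419922 / 12393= -437.34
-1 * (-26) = 26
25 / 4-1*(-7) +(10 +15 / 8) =201 / 8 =25.12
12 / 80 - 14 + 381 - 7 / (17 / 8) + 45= 139011 / 340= 408.86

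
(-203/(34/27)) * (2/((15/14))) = -25578/85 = -300.92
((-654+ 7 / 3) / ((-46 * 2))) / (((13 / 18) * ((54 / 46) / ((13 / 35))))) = 391 / 126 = 3.10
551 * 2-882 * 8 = -5954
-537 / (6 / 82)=-7339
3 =3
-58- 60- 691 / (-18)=-1433 / 18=-79.61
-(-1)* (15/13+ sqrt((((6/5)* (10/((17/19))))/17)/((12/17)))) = sqrt(323)/17+ 15/13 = 2.21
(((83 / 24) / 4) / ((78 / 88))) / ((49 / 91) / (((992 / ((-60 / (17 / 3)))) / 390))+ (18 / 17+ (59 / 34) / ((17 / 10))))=-8179567 / 1357434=-6.03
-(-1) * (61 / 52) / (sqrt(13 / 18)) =183 * sqrt(26) / 676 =1.38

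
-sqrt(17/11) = -sqrt(187)/11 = -1.24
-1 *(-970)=970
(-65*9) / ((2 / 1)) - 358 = -1301 / 2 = -650.50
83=83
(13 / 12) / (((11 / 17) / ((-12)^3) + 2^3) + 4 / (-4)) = 2448 / 15817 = 0.15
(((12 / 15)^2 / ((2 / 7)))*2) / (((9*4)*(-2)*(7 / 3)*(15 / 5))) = -0.01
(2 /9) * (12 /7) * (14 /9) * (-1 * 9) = -16 /3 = -5.33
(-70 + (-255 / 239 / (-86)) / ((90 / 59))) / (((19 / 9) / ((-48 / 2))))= 155370186 / 195263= 795.70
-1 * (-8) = 8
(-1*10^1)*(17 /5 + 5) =-84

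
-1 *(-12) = 12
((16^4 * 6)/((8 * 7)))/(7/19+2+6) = 311296/371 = 839.07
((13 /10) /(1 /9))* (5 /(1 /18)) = 1053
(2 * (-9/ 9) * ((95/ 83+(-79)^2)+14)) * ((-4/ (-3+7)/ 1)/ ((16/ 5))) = 649075/ 166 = 3910.09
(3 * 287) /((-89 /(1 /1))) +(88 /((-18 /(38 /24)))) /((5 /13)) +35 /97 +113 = 97386284 /1165455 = 83.56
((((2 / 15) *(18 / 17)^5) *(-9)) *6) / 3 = -22674816 / 7099285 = -3.19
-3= -3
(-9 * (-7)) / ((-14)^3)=-9 / 392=-0.02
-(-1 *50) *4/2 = 100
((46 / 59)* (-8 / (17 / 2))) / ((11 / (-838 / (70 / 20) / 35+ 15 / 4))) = 557336 / 2703085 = 0.21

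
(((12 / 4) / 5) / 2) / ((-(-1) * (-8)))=-3 / 80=-0.04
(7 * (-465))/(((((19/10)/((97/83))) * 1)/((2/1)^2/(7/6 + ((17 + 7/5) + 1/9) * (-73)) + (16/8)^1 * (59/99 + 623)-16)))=-2226824964916400/903379719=-2464993.31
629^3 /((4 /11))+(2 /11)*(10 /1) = 30111840949 /44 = 684360021.57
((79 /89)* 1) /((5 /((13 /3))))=1027 /1335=0.77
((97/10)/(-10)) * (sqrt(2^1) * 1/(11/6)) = -291 * sqrt(2)/550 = -0.75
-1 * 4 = -4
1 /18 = 0.06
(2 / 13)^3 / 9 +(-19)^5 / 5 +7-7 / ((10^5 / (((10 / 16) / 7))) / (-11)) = -1566694829606497 / 3163680000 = -495212.80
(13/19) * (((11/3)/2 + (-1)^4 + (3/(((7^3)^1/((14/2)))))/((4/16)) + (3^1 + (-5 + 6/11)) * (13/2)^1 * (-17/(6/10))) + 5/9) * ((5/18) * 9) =171223975/368676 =464.43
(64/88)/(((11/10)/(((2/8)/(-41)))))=-20/4961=-0.00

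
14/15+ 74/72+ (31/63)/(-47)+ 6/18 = 135257/59220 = 2.28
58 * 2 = 116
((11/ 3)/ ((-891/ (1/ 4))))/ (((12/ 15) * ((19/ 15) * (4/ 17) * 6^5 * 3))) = -425/ 2297714688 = -0.00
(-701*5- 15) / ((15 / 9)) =-2112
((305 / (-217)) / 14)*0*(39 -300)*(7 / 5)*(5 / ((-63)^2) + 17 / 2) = 0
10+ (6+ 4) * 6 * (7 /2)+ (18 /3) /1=226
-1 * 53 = -53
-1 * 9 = -9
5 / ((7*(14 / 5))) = 25 / 98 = 0.26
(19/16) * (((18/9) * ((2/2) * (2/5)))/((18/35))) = 1.85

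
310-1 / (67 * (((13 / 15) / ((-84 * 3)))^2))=-10778270 / 11323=-951.89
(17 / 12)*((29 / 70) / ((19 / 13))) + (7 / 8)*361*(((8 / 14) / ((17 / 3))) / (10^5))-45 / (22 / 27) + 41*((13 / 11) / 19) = -780081131713 / 14922600000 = -52.28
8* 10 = 80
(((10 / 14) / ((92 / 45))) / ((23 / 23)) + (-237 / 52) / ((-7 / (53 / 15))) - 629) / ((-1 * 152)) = 13109507 / 3181360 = 4.12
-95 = -95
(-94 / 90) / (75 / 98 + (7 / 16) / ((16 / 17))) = -589568 / 694395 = -0.85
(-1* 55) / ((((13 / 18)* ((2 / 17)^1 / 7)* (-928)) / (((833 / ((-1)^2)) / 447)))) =16355955 / 1797536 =9.10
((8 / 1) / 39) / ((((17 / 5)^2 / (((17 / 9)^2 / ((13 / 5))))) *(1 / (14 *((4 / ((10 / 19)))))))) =106400 / 41067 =2.59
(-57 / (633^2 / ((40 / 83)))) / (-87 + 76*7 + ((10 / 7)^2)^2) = -364952 / 2391069802281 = -0.00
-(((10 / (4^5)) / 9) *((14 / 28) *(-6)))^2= -25 / 2359296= -0.00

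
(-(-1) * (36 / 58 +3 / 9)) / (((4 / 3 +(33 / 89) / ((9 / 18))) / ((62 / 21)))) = 1.36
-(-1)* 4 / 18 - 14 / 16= -47 / 72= -0.65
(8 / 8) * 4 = 4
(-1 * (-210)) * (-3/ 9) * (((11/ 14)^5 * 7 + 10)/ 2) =-4646855/ 10976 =-423.37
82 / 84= 41 / 42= 0.98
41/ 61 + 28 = 1749/ 61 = 28.67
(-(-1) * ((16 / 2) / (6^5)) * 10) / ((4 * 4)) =5 / 7776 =0.00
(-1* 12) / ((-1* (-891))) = -4 / 297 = -0.01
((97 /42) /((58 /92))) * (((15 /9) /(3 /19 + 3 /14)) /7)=423890 /180873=2.34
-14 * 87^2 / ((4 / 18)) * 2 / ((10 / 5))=-476847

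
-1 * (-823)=823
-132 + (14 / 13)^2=-22112 / 169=-130.84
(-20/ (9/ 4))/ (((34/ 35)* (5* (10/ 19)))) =-532/ 153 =-3.48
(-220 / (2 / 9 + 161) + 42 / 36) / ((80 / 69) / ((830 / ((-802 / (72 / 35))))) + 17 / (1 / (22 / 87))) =-858483027 / 16285048928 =-0.05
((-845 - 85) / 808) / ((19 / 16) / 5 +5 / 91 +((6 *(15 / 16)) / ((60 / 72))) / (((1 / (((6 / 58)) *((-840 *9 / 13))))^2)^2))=-1315062486929100 / 101014885508546552549353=-0.00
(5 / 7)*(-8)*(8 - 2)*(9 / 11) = -2160 / 77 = -28.05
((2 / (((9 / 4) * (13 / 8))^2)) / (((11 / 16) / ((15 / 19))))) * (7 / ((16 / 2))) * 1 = 143360 / 953667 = 0.15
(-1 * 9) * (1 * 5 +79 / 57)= -1092 / 19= -57.47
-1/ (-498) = 1/ 498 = 0.00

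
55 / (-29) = -55 / 29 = -1.90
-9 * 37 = -333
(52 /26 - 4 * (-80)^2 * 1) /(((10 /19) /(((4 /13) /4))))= -3741.25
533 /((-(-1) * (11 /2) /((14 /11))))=123.34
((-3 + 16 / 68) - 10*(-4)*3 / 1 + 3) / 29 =2044 / 493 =4.15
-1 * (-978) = 978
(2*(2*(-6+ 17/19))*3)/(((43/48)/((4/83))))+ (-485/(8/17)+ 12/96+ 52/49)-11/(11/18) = -6982633163/6645478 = -1050.73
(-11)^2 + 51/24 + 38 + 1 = 1297/8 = 162.12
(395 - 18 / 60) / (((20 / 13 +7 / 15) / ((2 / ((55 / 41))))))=6311253 / 21505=293.48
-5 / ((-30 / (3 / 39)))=1 / 78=0.01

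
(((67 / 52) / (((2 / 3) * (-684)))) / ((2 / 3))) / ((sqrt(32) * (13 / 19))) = -67 * sqrt(2) / 86528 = -0.00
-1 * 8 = -8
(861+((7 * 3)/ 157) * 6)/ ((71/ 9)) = 1217727/ 11147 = 109.24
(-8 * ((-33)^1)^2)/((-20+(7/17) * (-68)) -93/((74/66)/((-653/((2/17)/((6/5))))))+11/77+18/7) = -1410255/89423713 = -0.02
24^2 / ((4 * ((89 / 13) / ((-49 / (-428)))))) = 22932 / 9523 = 2.41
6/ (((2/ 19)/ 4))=228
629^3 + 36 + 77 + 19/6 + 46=1493150107/6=248858351.17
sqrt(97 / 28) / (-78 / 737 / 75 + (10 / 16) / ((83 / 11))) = 22.86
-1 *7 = -7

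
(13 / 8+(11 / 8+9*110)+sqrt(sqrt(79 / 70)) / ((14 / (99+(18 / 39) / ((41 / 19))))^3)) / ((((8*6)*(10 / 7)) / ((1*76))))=1507.15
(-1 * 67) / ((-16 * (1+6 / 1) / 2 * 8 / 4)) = 67 / 112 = 0.60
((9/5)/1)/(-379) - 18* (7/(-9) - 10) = 367621/1895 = 194.00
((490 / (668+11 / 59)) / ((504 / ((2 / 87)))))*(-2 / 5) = -413 / 30868209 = -0.00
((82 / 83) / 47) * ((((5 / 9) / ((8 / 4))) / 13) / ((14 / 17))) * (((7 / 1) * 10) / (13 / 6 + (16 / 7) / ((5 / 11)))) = 1219750 / 229882029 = 0.01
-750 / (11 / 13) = -9750 / 11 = -886.36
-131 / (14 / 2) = -131 / 7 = -18.71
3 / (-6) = -1 / 2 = -0.50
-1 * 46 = -46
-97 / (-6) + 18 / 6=115 / 6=19.17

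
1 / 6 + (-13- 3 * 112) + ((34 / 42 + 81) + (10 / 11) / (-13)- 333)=-3604163 / 6006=-600.09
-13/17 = -0.76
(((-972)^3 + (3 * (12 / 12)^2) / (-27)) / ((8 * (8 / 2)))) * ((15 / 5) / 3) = -8264970433 / 288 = -28697814.00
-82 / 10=-41 / 5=-8.20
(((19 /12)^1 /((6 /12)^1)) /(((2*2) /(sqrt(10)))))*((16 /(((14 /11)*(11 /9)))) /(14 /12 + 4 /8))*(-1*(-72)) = 12312*sqrt(10) /35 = 1112.40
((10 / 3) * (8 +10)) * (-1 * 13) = -780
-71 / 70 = -1.01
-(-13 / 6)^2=-169 / 36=-4.69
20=20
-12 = -12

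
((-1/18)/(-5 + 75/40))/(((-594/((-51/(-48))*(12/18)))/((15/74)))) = -17/3956040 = -0.00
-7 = -7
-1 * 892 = -892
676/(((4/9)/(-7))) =-10647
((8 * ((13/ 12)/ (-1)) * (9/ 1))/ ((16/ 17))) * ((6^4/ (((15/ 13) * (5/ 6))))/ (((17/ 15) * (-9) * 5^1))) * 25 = 54756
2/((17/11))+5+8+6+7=464/17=27.29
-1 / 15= -0.07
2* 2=4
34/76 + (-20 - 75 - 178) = -10357/38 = -272.55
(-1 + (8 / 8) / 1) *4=0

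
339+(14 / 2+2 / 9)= 3116 / 9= 346.22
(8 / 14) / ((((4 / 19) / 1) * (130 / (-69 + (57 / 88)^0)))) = -646 / 455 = -1.42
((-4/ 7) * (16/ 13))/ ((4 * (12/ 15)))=-20/ 91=-0.22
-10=-10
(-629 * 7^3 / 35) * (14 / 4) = -215747 / 10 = -21574.70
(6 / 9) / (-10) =-1 / 15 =-0.07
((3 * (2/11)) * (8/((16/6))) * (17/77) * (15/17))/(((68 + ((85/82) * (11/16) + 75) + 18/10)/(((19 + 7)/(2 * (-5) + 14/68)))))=-173971200/29915049857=-0.01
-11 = -11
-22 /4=-11 /2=-5.50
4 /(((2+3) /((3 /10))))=6 /25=0.24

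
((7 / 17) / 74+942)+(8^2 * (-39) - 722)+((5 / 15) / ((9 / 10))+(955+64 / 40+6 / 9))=-223896637 / 169830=-1318.36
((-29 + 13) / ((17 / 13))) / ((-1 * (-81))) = -208 / 1377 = -0.15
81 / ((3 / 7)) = 189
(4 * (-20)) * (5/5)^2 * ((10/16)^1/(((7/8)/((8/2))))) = -1600/7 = -228.57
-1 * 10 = -10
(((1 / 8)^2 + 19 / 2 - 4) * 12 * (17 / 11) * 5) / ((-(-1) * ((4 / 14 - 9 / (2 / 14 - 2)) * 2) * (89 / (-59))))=-33.03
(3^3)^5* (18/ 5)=258280326/ 5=51656065.20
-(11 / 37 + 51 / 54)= -827 / 666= -1.24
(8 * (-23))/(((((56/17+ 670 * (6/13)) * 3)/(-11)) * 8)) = 55913/207204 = 0.27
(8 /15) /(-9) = -8 /135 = -0.06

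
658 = 658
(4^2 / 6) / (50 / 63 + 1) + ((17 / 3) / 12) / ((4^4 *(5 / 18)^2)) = 1092489 / 723200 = 1.51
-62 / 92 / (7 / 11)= -341 / 322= -1.06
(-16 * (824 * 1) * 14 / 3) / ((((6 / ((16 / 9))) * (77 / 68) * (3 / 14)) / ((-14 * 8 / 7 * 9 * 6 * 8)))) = 51409584128 / 99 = 519288728.57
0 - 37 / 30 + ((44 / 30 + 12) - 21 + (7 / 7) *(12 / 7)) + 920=191719 / 210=912.95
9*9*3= 243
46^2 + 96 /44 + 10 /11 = 2119.09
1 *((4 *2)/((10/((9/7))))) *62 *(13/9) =92.11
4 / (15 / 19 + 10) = 76 / 205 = 0.37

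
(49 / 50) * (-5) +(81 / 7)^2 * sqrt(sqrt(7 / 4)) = -49 / 10 +6561 * sqrt(2) * 7^(1 / 4) / 98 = 149.10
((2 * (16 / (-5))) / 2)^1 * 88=-1408 / 5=-281.60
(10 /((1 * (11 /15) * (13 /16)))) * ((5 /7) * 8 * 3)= 287.71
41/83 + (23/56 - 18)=-79459/4648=-17.10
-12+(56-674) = -630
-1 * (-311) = 311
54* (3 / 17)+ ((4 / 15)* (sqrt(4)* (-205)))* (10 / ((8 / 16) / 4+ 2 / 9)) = -266838 / 85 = -3139.27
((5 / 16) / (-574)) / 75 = -1 / 137760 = -0.00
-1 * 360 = -360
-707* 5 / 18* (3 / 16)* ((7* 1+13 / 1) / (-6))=17675 / 144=122.74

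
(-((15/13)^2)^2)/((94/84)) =-1.58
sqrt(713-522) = sqrt(191) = 13.82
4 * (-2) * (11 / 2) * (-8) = 352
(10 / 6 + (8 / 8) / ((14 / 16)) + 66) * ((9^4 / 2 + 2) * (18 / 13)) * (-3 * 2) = -13135050 / 7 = -1876435.71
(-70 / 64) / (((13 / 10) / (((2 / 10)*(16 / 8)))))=-0.34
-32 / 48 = -2 / 3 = -0.67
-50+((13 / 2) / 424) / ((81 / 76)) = -858353 / 17172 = -49.99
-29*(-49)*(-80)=-113680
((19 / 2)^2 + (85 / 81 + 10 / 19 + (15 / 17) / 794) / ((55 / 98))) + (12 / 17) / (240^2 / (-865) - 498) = 692330939002655 / 7439751808236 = 93.06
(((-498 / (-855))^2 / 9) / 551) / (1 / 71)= 1956476 / 402794775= 0.00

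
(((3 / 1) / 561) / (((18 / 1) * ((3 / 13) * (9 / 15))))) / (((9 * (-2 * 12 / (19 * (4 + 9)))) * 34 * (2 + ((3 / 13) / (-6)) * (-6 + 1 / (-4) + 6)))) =-0.00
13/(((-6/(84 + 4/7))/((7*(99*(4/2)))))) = -253968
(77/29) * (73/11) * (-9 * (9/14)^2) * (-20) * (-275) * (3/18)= -60076.66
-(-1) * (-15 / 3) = -5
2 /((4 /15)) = 15 /2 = 7.50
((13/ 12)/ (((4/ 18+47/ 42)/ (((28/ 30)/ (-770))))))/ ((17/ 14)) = -49/ 60775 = -0.00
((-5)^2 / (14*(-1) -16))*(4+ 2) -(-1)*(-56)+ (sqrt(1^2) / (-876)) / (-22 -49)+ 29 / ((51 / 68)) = -1389043 / 62196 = -22.33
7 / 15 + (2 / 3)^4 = 269 / 405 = 0.66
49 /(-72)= -49 /72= -0.68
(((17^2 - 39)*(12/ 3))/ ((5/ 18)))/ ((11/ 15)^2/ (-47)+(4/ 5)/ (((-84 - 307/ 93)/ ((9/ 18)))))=-309090330000/ 1375789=-224664.05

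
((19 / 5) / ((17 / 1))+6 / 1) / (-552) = -23 / 2040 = -0.01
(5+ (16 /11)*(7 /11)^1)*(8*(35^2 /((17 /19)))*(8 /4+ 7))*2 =2403097200 /2057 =1168253.38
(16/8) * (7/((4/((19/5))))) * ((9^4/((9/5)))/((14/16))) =55404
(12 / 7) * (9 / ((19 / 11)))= 8.93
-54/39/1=-18/13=-1.38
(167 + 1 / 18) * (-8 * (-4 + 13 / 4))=3007 / 3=1002.33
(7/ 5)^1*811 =1135.40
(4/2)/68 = 1/34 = 0.03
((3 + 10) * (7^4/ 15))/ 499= 4.17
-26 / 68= -13 / 34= -0.38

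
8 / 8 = 1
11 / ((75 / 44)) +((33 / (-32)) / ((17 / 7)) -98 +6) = -3507629 / 40800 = -85.97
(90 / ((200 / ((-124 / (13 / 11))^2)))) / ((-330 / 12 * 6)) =-126852 / 4225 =-30.02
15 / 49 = 0.31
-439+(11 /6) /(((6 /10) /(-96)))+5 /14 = -30743 /42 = -731.98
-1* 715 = -715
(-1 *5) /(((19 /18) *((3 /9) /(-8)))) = 2160 /19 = 113.68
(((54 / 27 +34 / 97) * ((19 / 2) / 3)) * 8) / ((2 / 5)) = 14440 / 97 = 148.87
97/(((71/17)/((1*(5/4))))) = 8245/284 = 29.03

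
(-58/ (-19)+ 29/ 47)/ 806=3277/ 719758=0.00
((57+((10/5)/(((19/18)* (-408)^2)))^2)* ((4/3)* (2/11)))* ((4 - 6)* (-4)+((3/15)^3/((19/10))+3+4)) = 3135627518563031/15123782229600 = 207.33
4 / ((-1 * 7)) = -0.57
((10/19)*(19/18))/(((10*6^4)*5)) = 1/116640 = 0.00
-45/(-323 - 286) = 15/203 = 0.07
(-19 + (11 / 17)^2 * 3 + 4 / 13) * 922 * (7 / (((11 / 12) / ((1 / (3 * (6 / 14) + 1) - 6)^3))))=111769829667153 / 5289856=21129087.38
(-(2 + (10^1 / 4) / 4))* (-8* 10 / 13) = 210 / 13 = 16.15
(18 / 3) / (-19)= -6 / 19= -0.32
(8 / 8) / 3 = 1 / 3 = 0.33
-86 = -86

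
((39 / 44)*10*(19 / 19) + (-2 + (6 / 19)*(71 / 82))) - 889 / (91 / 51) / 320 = 198913787 / 35647040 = 5.58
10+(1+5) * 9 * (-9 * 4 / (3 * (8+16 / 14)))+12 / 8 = -475 / 8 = -59.38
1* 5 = 5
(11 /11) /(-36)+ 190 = 189.97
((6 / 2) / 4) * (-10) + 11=7 / 2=3.50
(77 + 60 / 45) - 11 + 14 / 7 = 208 / 3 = 69.33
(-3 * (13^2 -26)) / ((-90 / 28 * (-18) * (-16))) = 1001 / 2160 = 0.46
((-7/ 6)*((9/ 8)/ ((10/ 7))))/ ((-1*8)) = 147/ 1280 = 0.11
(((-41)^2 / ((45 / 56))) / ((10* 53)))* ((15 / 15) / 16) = 11767 / 47700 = 0.25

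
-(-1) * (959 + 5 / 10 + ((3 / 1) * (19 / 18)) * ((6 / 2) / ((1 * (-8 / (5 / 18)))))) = 276241 / 288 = 959.17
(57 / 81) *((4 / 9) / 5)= 76 / 1215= 0.06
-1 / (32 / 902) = -451 / 16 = -28.19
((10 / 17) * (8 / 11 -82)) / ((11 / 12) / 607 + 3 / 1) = -65118960 / 4088381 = -15.93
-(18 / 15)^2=-36 / 25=-1.44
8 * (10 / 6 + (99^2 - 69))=233608 / 3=77869.33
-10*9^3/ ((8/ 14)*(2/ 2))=-25515/ 2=-12757.50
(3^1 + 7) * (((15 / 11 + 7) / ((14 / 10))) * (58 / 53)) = 266800 / 4081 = 65.38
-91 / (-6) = 15.17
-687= -687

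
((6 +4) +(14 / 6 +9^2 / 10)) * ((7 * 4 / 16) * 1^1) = 4291 / 120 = 35.76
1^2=1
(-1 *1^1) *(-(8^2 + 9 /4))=265 /4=66.25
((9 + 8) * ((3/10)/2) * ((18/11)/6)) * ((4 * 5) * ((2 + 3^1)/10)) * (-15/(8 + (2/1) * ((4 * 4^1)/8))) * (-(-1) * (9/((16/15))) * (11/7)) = -103275/896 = -115.26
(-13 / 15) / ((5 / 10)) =-26 / 15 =-1.73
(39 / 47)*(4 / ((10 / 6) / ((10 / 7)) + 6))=936 / 2021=0.46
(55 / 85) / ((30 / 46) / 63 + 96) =5313 / 788341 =0.01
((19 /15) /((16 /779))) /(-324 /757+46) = 11204357 /8279520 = 1.35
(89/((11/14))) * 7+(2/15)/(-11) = 792.90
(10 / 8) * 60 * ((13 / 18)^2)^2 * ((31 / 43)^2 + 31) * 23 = 119638458875 / 8087526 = 14792.96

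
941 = 941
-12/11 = -1.09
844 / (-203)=-844 / 203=-4.16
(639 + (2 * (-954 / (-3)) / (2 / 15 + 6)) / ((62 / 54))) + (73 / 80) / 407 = 16931317169 / 23215280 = 729.32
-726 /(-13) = 55.85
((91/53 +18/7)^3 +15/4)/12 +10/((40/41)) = 41998931461/2451110928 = 17.13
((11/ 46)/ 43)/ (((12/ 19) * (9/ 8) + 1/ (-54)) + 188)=5643/ 191468422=0.00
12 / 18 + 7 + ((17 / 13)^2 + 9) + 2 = 10331 / 507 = 20.38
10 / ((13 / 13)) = 10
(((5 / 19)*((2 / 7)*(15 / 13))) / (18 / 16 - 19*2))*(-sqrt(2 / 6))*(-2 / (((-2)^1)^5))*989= 4945*sqrt(3) / 102011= 0.08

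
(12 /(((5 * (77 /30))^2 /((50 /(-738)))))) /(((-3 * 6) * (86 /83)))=8300 /31358481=0.00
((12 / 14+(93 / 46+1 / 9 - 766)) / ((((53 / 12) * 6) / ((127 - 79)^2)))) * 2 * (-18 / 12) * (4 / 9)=2264271872 / 25599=88451.58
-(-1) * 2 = 2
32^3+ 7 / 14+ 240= 66017 / 2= 33008.50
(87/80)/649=0.00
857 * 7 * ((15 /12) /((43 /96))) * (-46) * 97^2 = -311574142320 /43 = -7245910286.51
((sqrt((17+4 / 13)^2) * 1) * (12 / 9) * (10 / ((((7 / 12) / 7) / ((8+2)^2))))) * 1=3600000 / 13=276923.08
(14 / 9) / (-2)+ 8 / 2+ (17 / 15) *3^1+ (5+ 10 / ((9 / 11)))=1073 / 45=23.84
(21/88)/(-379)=-21/33352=-0.00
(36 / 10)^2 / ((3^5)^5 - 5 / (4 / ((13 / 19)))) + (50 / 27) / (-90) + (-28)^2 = 306687381126095851657 / 391193150979438225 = 783.98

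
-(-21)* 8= 168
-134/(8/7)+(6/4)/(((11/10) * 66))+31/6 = -162715/1452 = -112.06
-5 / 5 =-1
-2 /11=-0.18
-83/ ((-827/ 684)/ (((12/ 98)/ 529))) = 0.02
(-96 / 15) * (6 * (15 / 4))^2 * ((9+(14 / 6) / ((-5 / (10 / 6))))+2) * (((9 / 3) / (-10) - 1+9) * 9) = -2295216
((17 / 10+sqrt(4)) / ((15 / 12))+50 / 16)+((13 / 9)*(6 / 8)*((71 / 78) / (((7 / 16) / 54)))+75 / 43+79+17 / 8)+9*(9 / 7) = 6689421 / 30100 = 222.24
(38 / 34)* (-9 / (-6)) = 57 / 34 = 1.68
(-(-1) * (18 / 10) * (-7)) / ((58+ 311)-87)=-21 / 470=-0.04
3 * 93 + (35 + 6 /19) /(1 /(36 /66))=5667 /19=298.26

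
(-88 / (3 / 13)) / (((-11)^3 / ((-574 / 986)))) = -29848 / 178959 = -0.17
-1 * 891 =-891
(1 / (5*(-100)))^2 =1 / 250000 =0.00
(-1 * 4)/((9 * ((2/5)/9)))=-10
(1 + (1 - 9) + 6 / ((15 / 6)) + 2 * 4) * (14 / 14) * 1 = 17 / 5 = 3.40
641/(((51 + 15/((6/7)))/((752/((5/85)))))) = 16389088/137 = 119628.38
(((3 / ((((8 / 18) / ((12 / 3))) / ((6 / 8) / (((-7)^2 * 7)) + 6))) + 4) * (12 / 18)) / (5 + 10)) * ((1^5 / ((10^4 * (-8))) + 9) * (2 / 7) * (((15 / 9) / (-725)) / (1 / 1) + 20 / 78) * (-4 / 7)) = -2.76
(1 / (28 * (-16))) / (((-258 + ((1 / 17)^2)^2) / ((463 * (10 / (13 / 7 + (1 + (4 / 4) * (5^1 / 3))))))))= 116010669 / 13101437536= 0.01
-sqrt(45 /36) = -sqrt(5) /2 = -1.12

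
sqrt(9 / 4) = 3 / 2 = 1.50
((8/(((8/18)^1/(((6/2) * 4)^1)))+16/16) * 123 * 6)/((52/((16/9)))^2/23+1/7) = 412536096/96191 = 4288.72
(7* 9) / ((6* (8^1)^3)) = 21 / 1024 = 0.02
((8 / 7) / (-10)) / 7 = -4 / 245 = -0.02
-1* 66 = -66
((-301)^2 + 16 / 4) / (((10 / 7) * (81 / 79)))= 10020913 / 162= 61857.49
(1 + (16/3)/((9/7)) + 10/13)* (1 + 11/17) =58156/5967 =9.75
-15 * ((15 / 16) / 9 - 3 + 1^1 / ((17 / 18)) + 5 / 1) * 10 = -64525 / 136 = -474.45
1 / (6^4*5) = 1 / 6480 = 0.00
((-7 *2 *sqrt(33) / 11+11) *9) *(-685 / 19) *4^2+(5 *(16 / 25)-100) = -5434396 / 95+1380960 *sqrt(33) / 209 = -19247.18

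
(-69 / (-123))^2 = 529 / 1681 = 0.31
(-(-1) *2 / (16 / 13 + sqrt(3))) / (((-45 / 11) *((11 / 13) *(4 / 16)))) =21632 / 11295-17576 *sqrt(3) / 11295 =-0.78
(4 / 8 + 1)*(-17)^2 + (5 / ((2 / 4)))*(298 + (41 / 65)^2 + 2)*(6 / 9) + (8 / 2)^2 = 2452.15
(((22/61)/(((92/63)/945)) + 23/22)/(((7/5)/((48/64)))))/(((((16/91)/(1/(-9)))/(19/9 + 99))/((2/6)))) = -53501204575/20001168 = -2674.90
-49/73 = -0.67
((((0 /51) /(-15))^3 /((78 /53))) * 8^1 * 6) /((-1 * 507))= 0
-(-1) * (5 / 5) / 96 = 1 / 96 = 0.01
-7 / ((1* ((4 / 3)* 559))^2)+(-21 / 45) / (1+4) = -35002597 / 374977200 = -0.09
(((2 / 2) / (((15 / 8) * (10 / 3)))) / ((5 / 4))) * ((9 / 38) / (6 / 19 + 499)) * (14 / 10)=0.00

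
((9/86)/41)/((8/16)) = 9/1763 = 0.01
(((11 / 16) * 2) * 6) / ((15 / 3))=33 / 20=1.65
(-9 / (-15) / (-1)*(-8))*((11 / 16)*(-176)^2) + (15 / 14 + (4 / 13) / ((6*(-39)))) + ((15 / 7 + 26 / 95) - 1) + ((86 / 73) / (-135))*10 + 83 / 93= 1403912124629627 / 13733671770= 102224.09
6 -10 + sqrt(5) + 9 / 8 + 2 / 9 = -191 / 72 + sqrt(5) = -0.42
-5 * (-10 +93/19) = 485/19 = 25.53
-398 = -398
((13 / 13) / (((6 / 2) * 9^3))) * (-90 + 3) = -29 / 729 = -0.04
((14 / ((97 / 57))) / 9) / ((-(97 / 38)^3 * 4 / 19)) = -69330772 / 265587843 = -0.26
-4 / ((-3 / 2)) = 8 / 3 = 2.67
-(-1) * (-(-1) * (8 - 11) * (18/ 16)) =-27/ 8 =-3.38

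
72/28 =18/7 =2.57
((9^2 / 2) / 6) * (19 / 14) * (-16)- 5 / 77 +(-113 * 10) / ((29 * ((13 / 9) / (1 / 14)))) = -4312642 / 29029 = -148.56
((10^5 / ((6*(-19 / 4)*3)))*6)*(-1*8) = 56140.35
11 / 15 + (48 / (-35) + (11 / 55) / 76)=-0.64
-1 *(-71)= 71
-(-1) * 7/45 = 7/45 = 0.16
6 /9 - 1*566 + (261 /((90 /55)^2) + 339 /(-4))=-9947 /18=-552.61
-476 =-476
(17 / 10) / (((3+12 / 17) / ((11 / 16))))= 3179 / 10080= 0.32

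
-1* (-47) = 47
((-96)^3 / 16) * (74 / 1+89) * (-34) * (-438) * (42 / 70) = -80535173529.60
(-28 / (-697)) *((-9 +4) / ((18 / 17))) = -70 / 369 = -0.19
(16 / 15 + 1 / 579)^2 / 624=1062961 / 581084400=0.00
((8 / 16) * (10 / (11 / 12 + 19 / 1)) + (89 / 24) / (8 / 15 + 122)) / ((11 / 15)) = 14828925 / 38656816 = 0.38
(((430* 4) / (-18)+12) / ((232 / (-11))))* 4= 4136 / 261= 15.85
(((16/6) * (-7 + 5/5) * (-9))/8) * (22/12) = 33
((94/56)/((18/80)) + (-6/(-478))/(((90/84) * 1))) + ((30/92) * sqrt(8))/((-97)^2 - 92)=15 * sqrt(2)/214291 + 562532/75285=7.47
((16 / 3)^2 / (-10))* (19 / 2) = -1216 / 45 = -27.02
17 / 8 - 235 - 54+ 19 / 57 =-6877 / 24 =-286.54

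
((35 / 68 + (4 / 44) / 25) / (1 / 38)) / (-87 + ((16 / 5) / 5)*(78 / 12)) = -9693 / 40766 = -0.24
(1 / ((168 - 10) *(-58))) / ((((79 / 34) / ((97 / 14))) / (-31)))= 51119 / 5067692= 0.01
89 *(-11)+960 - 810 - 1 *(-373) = -456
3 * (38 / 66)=19 / 11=1.73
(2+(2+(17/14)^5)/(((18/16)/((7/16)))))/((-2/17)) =-29814923/921984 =-32.34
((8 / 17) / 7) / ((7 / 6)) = 48 / 833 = 0.06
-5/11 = -0.45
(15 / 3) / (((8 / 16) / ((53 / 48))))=265 / 24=11.04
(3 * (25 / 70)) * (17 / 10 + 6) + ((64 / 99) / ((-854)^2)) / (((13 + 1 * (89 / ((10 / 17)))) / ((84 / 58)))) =1351515875681 / 163820105988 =8.25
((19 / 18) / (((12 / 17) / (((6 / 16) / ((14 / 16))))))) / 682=323 / 343728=0.00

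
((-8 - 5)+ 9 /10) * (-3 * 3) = 1089 /10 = 108.90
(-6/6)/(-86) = 1/86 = 0.01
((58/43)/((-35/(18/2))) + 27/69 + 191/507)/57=7391738/1000338885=0.01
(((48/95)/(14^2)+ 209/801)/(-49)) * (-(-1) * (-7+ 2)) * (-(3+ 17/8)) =-40282787/292326552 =-0.14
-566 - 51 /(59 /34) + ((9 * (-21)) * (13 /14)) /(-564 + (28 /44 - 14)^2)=-1091294257 /1834310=-594.93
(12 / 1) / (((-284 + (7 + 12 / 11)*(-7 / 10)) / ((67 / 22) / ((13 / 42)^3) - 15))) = -84777720 / 23334337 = -3.63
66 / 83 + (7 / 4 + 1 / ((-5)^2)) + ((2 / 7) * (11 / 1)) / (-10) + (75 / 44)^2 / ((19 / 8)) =466734011 / 133571900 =3.49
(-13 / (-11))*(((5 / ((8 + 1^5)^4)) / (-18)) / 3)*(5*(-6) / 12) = 325 / 7794468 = 0.00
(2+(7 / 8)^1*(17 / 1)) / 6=45 / 16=2.81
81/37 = 2.19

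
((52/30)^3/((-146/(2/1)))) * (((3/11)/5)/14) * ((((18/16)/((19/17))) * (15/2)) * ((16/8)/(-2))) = 112047/53399500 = 0.00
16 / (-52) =-4 / 13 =-0.31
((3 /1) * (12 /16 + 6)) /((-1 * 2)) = -81 /8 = -10.12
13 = 13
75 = 75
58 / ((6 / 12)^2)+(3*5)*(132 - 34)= 1702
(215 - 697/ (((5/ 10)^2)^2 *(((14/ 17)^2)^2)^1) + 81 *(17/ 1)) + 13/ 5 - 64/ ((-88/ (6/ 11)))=-32902652712/ 1452605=-22650.79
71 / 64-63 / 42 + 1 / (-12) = -91 / 192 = -0.47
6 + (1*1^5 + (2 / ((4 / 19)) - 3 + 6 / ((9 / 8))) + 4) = 137 / 6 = 22.83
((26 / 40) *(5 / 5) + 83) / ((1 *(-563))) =-1673 / 11260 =-0.15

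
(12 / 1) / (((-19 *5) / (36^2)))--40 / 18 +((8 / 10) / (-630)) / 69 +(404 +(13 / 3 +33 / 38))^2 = 26251419098467 / 156926700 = 167284.59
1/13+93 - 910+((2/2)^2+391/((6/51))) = 65197/26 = 2507.58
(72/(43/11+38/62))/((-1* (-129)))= 1364/11051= 0.12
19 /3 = 6.33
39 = 39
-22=-22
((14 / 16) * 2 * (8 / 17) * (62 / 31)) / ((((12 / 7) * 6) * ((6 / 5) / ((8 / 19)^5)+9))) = 286720 / 178476183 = 0.00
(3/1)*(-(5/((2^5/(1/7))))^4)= -1875/2517630976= -0.00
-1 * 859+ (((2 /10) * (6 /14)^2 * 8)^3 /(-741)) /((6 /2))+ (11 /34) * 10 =-52844343210524 /61751018875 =-855.76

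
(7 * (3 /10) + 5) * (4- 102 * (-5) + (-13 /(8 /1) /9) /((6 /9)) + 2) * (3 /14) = 351521 /448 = 784.65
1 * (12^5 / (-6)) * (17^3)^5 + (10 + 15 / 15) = -118710408792215080567285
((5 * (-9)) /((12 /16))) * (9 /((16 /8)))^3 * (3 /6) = -10935 /4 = -2733.75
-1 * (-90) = 90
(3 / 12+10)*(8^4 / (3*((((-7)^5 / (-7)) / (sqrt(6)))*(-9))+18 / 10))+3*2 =23347024102 / 3891240657 - 2520089600*sqrt(6) / 3891240657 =4.41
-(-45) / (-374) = -45 / 374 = -0.12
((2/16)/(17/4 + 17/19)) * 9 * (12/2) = 513/391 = 1.31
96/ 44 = 24/ 11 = 2.18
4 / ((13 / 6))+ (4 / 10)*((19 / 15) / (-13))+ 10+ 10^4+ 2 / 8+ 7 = 39074323 / 3900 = 10019.06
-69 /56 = -1.23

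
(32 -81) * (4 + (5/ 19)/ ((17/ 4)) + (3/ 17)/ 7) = -64687/ 323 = -200.27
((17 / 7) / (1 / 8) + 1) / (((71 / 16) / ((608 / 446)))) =695552 / 110831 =6.28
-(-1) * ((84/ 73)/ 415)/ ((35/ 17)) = 204/ 151475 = 0.00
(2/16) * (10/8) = 5/32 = 0.16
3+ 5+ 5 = 13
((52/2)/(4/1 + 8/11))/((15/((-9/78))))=-0.04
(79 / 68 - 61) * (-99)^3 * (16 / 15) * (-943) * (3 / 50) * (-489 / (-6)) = -606865670504379 / 2125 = -285583844943.24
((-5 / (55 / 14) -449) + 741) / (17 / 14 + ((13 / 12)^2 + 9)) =247968 / 9713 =25.53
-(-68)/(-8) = -17/2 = -8.50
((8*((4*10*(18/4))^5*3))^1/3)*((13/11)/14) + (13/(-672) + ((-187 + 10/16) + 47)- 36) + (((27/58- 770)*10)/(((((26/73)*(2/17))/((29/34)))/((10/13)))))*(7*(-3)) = 22773741043094395/178464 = 127609719848.79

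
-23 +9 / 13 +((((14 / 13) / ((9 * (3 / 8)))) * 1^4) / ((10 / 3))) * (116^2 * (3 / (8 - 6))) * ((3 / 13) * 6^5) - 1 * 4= 3467131.05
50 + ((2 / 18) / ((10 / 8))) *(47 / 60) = 50.07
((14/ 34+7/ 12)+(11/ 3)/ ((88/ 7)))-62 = -8257/ 136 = -60.71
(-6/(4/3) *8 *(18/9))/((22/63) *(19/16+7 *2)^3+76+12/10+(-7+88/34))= -87736320/1579388837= -0.06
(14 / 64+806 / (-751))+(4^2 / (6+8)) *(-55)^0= 48511 / 168224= 0.29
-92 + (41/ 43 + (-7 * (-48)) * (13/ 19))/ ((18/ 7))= -32731/ 14706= -2.23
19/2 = 9.50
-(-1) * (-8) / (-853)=8 / 853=0.01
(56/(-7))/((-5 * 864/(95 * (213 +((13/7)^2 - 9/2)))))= 394649/10584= 37.29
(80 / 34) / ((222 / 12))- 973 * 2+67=-1878.87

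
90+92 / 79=91.16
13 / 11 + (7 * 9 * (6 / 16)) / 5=2599 / 440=5.91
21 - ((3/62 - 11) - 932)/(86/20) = 320308/1333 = 240.29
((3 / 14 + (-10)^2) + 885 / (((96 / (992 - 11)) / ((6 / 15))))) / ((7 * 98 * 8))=416377 / 614656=0.68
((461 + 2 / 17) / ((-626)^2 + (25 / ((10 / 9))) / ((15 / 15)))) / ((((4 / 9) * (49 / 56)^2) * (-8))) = -282204 / 652902901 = -0.00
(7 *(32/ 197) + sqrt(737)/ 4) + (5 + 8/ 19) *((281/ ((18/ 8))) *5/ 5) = sqrt(737)/ 4 + 22845388/ 33687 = 684.95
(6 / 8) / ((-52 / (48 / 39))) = -3 / 169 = -0.02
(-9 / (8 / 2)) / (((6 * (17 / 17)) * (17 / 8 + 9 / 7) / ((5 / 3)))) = -0.18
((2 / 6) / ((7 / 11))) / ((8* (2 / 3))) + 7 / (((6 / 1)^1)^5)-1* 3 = -157901 / 54432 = -2.90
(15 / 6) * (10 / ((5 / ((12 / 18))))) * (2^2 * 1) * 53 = 2120 / 3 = 706.67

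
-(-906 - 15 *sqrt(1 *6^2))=996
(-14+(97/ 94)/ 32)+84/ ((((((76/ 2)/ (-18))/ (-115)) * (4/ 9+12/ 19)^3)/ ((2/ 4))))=11599747395/ 6364928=1822.45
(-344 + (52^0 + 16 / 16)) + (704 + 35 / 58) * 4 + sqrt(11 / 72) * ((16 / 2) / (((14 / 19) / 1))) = 19 * sqrt(22) / 21 + 71816 / 29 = 2480.66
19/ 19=1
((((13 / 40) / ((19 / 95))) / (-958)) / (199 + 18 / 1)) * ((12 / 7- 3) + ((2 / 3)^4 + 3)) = -3523 / 235742724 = -0.00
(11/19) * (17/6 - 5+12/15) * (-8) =1804/285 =6.33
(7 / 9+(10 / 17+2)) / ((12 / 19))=9785 / 1836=5.33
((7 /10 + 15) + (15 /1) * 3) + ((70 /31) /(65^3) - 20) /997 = 206016523793 /3395133950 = 60.68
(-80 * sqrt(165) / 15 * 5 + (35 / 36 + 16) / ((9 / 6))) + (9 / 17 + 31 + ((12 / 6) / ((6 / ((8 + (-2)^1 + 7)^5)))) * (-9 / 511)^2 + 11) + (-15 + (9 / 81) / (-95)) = 1758820659173 / 22772362410-80 * sqrt(165) / 3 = -265.30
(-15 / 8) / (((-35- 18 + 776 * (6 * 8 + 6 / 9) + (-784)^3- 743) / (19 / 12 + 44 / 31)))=16755 / 1433995523968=0.00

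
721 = 721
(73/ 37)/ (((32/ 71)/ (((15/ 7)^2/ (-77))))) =-1166175/ 4467232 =-0.26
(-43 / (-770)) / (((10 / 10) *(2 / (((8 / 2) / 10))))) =43 / 3850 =0.01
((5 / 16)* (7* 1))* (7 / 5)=49 / 16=3.06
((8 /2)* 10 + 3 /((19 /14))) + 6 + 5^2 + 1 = 1410 /19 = 74.21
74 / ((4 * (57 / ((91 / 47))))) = 3367 / 5358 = 0.63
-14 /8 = -7 /4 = -1.75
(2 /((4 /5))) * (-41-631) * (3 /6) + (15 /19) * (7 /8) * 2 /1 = -63735 /76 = -838.62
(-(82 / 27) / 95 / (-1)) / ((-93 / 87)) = -0.03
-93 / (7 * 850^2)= -93 / 5057500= -0.00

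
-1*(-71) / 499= 71 / 499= 0.14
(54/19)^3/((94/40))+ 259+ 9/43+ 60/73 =273018682694/1011928847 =269.80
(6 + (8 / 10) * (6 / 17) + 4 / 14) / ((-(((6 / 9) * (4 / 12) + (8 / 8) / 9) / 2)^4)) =-5064768 / 595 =-8512.22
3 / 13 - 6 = -75 / 13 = -5.77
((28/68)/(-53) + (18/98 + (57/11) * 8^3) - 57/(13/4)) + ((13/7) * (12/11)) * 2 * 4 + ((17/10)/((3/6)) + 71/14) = 167959697513/63133070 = 2660.41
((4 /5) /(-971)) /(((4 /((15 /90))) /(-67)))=67 /29130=0.00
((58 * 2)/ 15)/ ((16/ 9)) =87/ 20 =4.35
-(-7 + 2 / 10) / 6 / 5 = 17 / 75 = 0.23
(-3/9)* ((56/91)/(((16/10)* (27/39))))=-5/27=-0.19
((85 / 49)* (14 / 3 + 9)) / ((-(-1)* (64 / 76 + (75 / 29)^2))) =55686815 / 17688657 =3.15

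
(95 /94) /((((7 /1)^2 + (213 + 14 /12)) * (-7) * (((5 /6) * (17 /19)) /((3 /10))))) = -9747 /44156735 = -0.00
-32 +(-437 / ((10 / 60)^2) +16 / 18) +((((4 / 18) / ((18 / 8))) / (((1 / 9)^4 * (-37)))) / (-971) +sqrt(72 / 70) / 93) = -5096885804 / 323343 +2 * sqrt(35) / 1085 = -15763.08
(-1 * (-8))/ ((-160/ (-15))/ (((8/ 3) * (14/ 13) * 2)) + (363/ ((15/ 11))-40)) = 140/ 3991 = 0.04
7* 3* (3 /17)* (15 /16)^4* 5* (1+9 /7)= 2278125 /69632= 32.72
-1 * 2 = -2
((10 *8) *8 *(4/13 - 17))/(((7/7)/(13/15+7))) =-3277568/39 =-84040.21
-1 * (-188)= 188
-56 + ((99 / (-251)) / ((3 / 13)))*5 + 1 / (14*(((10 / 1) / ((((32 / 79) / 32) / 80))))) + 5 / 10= -14223602149 / 222084800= -64.05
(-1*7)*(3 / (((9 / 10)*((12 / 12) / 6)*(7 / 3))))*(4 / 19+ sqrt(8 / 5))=-24*sqrt(10)-240 / 19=-88.53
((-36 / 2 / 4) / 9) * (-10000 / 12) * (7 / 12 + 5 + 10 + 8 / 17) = 6689.13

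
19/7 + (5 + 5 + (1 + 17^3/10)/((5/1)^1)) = 38911/350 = 111.17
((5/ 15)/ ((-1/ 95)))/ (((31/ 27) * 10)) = -171/ 62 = -2.76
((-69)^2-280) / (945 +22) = 4481 / 967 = 4.63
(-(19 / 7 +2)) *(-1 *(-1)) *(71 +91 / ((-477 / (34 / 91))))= -372163 / 1113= -334.38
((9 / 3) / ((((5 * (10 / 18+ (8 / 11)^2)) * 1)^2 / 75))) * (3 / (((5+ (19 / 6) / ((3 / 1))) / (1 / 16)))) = 288178803 / 1216231592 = 0.24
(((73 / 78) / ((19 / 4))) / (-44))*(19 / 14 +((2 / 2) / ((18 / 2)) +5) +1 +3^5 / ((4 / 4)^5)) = -11023 / 9828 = -1.12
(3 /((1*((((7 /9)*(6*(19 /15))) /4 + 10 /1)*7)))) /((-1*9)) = -30 /7231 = -0.00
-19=-19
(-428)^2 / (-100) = -45796 / 25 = -1831.84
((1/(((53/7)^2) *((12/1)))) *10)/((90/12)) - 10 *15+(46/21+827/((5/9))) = 1186380056/884835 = 1340.79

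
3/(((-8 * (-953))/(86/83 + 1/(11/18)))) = 915/870089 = 0.00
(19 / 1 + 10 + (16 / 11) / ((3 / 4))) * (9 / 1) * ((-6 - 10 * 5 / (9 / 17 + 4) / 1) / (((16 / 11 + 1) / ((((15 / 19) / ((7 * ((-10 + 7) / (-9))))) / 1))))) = -6697760 / 10241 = -654.01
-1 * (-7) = 7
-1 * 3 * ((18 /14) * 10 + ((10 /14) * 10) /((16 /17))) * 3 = -10305 /56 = -184.02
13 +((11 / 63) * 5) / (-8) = 6497 / 504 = 12.89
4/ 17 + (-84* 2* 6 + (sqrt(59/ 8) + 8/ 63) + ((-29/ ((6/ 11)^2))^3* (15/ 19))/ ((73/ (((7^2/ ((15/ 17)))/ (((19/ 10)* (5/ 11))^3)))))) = -5707246977489008593/ 6602398609464 + sqrt(118)/ 4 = -864417.52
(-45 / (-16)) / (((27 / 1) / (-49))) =-245 / 48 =-5.10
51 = 51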